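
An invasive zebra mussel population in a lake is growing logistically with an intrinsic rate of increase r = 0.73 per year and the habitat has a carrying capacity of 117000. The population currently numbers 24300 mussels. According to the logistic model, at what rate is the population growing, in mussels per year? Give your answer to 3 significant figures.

14100 mussels per year

dN/dt = rN(1 − N/K) = 0.73 × 24300 × (1 − 24300/117000).
1 − 24300/117000 = 0.79231; dN/dt = 0.73 × 24300 × 0.79231 = 14055.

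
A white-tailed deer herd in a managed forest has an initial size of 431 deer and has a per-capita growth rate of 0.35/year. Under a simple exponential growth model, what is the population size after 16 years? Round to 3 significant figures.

117000 deer

N(t) = N₀·e^(rt) = 431 × e^(0.35×16) = 431 × e^5.6.
e^5.6 ≈ 270.43, so N ≈ 431 × 270.43 = 116554.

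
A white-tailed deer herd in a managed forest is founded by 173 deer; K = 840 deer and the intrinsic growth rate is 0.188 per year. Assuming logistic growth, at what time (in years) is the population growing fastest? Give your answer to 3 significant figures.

Logistic growth is fastest at N = K/2 = 420.
A = (K − N₀)/N₀ = 3.8555. Set K/(1 + A·e^(−rt)) = K/2 → A·e^(−rt) = 1.
e^(−0.188t) = 1/3.8555 = 0.25937, so t = ln(3.8555)/0.188 = 1.3495/0.188 = 7.1782.

7.18 years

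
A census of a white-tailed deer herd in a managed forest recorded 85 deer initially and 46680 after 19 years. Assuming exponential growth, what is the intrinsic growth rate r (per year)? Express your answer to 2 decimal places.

From N(t) = N₀·e^(rt): e^(r·19) = 46680/85 = 549.18.
r·19 = ln(549.18) = 6.3084, so r = 6.3084/19 = 0.33202.

0.33 per year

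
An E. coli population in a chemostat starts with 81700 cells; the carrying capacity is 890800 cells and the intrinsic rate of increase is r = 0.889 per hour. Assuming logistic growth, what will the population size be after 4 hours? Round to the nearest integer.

694436 cells

A = (K − N₀)/N₀ = (890800 − 81700)/81700 = 9.9033.
N(t) = K/(1 + A·e^(−rt)) = 890800/(1 + 9.9033×e^(−0.889×4)).
e^(−3.556) = 0.028553; denominator = 1 + 9.9033×0.028553 = 1.2828.
N = 890800/1.2828 = 694436.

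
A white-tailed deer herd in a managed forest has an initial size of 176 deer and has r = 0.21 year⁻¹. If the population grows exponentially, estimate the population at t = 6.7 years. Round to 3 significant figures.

N(t) = N₀·e^(rt) = 176 × e^(0.21×6.7) = 176 × e^1.407.
e^1.407 ≈ 4.0837, so N ≈ 176 × 4.0837 = 718.729.

719 deer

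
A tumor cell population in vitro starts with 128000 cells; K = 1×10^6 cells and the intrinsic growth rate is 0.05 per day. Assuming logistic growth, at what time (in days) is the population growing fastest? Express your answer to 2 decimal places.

Logistic growth is fastest at N = K/2 = 500000.
A = (K − N₀)/N₀ = 6.8125. Set K/(1 + A·e^(−rt)) = K/2 → A·e^(−rt) = 1.
e^(−0.05t) = 1/6.8125 = 0.146789, so t = ln(6.8125)/0.05 = 1.9188/0.05 = 38.375.

38.38 days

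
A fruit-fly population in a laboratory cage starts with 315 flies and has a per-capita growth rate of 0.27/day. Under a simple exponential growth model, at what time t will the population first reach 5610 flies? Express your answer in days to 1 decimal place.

10.7 days

Set N₀·e^(rt) = 5610: e^(0.27·t) = 5610/315 = 17.81.
0.27·t = ln(17.81) = 2.8797, so t = 2.8797/0.27 = 10.666.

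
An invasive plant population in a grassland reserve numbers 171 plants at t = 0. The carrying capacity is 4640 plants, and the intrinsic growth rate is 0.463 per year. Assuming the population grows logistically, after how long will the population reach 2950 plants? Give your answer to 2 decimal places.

8.25 years

A = (K − N₀)/N₀ = (4640 − 171)/171 = 26.135.
Solve 4640/(1 + 26.135·e^(−0.463t)) = 2950: 1 + 26.135·e^(−0.463t) = 1.5729, so e^(−0.463t) = 0.0219205.
−0.463·t = ln(0.0219205) = -3.8203, so t = 3.8203/0.463 = 8.2513.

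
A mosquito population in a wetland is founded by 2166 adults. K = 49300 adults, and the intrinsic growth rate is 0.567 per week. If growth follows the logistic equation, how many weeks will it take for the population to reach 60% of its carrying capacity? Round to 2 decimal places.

6.15 weeks

A = (K − N₀)/N₀ = (49300 − 2166)/2166 = 21.761.
Solve 49300/(1 + 21.761·e^(−0.567t)) = 29580: 1 + 21.761·e^(−0.567t) = 1.6667, so e^(−0.567t) = 0.0306361.
−0.567·t = ln(0.0306361) = -3.4856, so t = 3.4856/0.567 = 6.1474.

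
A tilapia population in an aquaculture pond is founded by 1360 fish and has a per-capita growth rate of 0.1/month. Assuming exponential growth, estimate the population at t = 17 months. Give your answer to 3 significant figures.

7440 fish

N(t) = N₀·e^(rt) = 1360 × e^(0.1×17) = 1360 × e^1.7.
e^1.7 ≈ 5.4739, so N ≈ 1360 × 5.4739 = 7444.57.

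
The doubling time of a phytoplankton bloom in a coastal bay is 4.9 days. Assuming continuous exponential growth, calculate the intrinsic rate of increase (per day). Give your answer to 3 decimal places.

r = ln(2)/t_d = 0.6931/4.9 = 0.14146.

0.141 per day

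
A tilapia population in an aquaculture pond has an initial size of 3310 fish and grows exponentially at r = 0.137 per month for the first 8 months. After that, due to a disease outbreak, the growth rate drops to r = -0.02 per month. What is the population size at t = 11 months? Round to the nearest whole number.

Phase 1: N(8) = 3310·e^(0.137×8) = 3310·e^1.096 = 9904.09.
Phase 2 runs for 11 − 8 = 3 months at r = -0.02.
N(11) = 9904.09·e^(-0.02×3) = 9904.09·e^-0.06 = 9327.32.

9327 fish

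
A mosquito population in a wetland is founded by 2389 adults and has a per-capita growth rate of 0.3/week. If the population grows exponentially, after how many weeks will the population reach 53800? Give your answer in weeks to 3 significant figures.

Set N₀·e^(rt) = 53800: e^(0.3·t) = 53800/2389 = 22.52.
0.3·t = ln(22.52) = 3.1144, so t = 3.1144/0.3 = 10.381.

10.4 weeks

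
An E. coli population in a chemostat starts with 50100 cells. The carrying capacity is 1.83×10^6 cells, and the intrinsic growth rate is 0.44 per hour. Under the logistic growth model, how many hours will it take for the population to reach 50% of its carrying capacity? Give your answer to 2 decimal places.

8.11 hours

A = (K − N₀)/N₀ = (1.83×10^6 − 50100)/50100 = 35.527.
Solve 1.83×10^6/(1 + 35.527·e^(−0.44t)) = 915000: 1 + 35.527·e^(−0.44t) = 2, so e^(−0.44t) = 0.0281476.
−0.44·t = ln(0.0281476) = -3.5703, so t = 3.5703/0.44 = 8.1143.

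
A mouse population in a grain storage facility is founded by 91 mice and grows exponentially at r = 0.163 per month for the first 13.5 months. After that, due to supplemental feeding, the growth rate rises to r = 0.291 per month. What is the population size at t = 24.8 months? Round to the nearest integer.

Phase 1: N(13.5) = 91·e^(0.163×13.5) = 91·e^2.2 = 821.687.
Phase 2 runs for 24.8 − 13.5 = 11.3 months at r = 0.291.
N(24.8) = 821.687·e^(0.291×11.3) = 821.687·e^3.288 = 22019.

22019 mice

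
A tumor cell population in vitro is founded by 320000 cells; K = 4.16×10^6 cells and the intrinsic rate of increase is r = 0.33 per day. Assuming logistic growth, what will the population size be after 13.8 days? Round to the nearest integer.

3693509 cells

A = (K − N₀)/N₀ = (4.16×10^6 − 320000)/320000 = 12.
N(t) = K/(1 + A·e^(−rt)) = 4.16×10^6/(1 + 12×e^(−0.33×13.8)).
e^(−4.554) = 0.010525; denominator = 1 + 12×0.010525 = 1.1263.
N = 4.16×10^6/1.1263 = 3.693509×10^6.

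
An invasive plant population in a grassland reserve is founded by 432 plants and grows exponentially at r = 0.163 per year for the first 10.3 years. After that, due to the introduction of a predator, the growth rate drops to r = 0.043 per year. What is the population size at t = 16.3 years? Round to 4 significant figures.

2997 plants

Phase 1: N(10.3) = 432·e^(0.163×10.3) = 432·e^1.679 = 2315.37.
Phase 2 runs for 16.3 − 10.3 = 6 years at r = 0.043.
N(16.3) = 2315.37·e^(0.043×6) = 2315.37·e^0.258 = 2996.88.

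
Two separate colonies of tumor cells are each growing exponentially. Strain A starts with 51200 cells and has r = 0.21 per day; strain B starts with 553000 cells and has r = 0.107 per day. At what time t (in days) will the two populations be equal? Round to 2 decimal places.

23.10 days

Set 51200·e^(0.21t) = 553000·e^(0.107t).
e^((0.21 − 0.107)t) = 553000/51200 → e^(0.103·t) = 10.801.
0.103·t = ln(10.801) = 2.3796, so t = 2.3796/0.103 = 23.103.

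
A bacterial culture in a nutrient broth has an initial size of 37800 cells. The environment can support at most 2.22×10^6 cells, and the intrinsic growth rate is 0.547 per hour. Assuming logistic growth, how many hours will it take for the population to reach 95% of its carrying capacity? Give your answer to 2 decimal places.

12.80 hours

A = (K − N₀)/N₀ = (2.22×10^6 − 37800)/37800 = 57.73.
Solve 2.22×10^6/(1 + 57.73·e^(−0.547t)) = 2.109×10^6: 1 + 57.73·e^(−0.547t) = 1.0526, so e^(−0.547t) = 0.000911683.
−0.547·t = ln(0.000911683) = -7.0002, so t = 7.0002/0.547 = 12.797.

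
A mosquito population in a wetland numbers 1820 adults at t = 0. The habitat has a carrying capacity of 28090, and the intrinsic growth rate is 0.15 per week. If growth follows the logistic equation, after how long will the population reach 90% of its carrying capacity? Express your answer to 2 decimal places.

A = (K − N₀)/N₀ = (28090 − 1820)/1820 = 14.434.
Solve 28090/(1 + 14.434·e^(−0.15t)) = 25281: 1 + 14.434·e^(−0.15t) = 1.1111, so e^(−0.15t) = 0.00769784.
−0.15·t = ln(0.00769784) = -4.8668, so t = 4.8668/0.15 = 32.445.

32.45 weeks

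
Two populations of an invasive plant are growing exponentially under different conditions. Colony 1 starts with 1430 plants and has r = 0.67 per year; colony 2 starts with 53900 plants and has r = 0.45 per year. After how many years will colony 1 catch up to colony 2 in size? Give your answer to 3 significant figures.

16.5 years

Set 1430·e^(0.67t) = 53900·e^(0.45t).
e^((0.67 − 0.45)t) = 53900/1430 → e^(0.22·t) = 37.692.
0.22·t = ln(37.692) = 3.6295, so t = 3.6295/0.22 = 16.498.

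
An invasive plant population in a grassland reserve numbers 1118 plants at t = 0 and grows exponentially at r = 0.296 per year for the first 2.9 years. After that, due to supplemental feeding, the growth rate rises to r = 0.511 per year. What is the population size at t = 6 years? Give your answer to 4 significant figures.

Phase 1: N(2.9) = 1118·e^(0.296×2.9) = 1118·e^0.8584 = 2637.79.
Phase 2 runs for 6 − 2.9 = 3.1 years at r = 0.511.
N(6) = 2637.79·e^(0.511×3.1) = 2637.79·e^1.584 = 12859.

12860 plants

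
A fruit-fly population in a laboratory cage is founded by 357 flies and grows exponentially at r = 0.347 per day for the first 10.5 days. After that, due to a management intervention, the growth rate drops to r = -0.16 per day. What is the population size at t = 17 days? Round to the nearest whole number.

4823 flies

Phase 1: N(10.5) = 357·e^(0.347×10.5) = 357·e^3.643 = 13646.5.
Phase 2 runs for 17 − 10.5 = 6.5 days at r = -0.16.
N(17) = 13646.5·e^(-0.16×6.5) = 13646.5·e^-1.04 = 4823.41.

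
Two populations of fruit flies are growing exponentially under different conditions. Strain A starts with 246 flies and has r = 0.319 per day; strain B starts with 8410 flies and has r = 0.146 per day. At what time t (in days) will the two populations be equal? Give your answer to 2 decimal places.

Set 246·e^(0.319t) = 8410·e^(0.146t).
e^((0.319 − 0.146)t) = 8410/246 → e^(0.173·t) = 34.187.
0.173·t = ln(34.187) = 3.5318, so t = 3.5318/0.173 = 20.415.

20.42 days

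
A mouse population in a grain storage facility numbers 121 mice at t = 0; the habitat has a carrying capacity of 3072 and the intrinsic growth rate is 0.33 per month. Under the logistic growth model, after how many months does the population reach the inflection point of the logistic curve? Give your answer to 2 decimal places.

Logistic growth is fastest at N = K/2 = 1536.
A = (K − N₀)/N₀ = 24.388. Set K/(1 + A·e^(−rt)) = K/2 → A·e^(−rt) = 1.
e^(−0.33t) = 1/24.388 = 0.041003, so t = ln(24.388)/0.33 = 3.1941/0.33 = 9.6791.

9.68 months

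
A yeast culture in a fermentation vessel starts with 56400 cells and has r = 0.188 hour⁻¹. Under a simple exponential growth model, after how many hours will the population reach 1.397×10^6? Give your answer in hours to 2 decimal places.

17.07 hours

Set N₀·e^(rt) = 1.397×10^6: e^(0.188·t) = 1.397×10^6/56400 = 24.77.
0.188·t = ln(24.77) = 3.2096, so t = 3.2096/0.188 = 17.072.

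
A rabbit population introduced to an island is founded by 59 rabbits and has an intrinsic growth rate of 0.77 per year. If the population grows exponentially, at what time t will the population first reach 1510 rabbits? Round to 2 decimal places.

4.21 years

Set N₀·e^(rt) = 1510: e^(0.77·t) = 1510/59 = 25.593.
0.77·t = ln(25.593) = 3.2423, so t = 3.2423/0.77 = 4.2108.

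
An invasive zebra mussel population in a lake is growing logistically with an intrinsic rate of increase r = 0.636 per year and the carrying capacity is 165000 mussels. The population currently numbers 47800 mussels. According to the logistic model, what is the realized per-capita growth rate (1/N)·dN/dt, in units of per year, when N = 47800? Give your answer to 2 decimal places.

0.45 per year

(1/N)·dN/dt = r(1 − N/K) = 0.636 × (1 − 47800/165000).
= 0.636 × 0.7103 = 0.45175.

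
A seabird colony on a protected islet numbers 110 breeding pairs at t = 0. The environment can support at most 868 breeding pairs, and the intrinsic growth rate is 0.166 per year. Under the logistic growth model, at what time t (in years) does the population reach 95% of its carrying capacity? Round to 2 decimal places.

29.37 years

A = (K − N₀)/N₀ = (868 − 110)/110 = 6.8909.
Solve 868/(1 + 6.8909·e^(−0.166t)) = 824.6: 1 + 6.8909·e^(−0.166t) = 1.0526, so e^(−0.166t) = 0.00763783.
−0.166·t = ln(0.00763783) = -4.8746, so t = 4.8746/0.166 = 29.365.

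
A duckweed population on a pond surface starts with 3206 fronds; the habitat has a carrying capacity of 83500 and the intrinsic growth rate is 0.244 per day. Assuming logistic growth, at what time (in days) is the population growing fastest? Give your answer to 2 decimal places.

Logistic growth is fastest at N = K/2 = 41750.
A = (K − N₀)/N₀ = 25.045. Set K/(1 + A·e^(−rt)) = K/2 → A·e^(−rt) = 1.
e^(−0.244t) = 1/25.045 = 0.0399283, so t = ln(25.045)/0.244 = 3.2207/0.244 = 13.199.

13.20 days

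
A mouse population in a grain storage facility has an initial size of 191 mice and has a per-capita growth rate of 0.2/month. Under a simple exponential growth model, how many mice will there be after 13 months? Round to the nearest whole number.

N(t) = N₀·e^(rt) = 191 × e^(0.2×13) = 191 × e^2.6.
e^2.6 ≈ 13.464, so N ≈ 191 × 13.464 = 2571.57.

2572 mice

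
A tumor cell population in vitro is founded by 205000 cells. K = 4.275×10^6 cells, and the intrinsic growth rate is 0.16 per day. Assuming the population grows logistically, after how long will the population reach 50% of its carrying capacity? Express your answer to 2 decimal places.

A = (K − N₀)/N₀ = (4.275×10^6 − 205000)/205000 = 19.854.
Solve 4.275×10^6/(1 + 19.854·e^(−0.16t)) = 2.1375×10^6: 1 + 19.854·e^(−0.16t) = 2, so e^(−0.16t) = 0.0503686.
−0.16·t = ln(0.0503686) = -2.9884, so t = 2.9884/0.16 = 18.677.

18.68 days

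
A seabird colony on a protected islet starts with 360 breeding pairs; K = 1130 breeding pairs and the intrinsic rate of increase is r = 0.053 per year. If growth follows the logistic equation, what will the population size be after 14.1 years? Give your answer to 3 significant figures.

A = (K − N₀)/N₀ = (1130 − 360)/360 = 2.1389.
N(t) = K/(1 + A·e^(−rt)) = 1130/(1 + 2.1389×e^(−0.053×14.1)).
e^(−0.7473) = 0.47364; denominator = 1 + 2.1389×0.47364 = 2.0131.
N = 1130/2.0131 = 561.331.

561 breeding pairs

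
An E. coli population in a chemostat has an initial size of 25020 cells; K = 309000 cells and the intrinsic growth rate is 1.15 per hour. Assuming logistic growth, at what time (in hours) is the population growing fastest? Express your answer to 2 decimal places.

Logistic growth is fastest at N = K/2 = 154500.
A = (K − N₀)/N₀ = 11.35. Set K/(1 + A·e^(−rt)) = K/2 → A·e^(−rt) = 1.
e^(−1.15t) = 1/11.35 = 0.0881048, so t = ln(11.35)/1.15 = 2.4292/1.15 = 2.1124.

2.11 hours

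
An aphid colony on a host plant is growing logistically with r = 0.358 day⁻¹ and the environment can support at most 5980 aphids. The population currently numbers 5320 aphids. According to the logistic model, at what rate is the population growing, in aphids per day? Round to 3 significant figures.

210 aphids per day

dN/dt = rN(1 − N/K) = 0.358 × 5320 × (1 − 5320/5980).
1 − 5320/5980 = 0.11037; dN/dt = 0.358 × 5320 × 0.11037 = 210.2.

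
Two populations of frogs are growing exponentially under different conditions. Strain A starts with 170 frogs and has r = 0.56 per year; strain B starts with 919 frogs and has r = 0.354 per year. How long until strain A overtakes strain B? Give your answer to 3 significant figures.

8.19 years

Set 170·e^(0.56t) = 919·e^(0.354t).
e^((0.56 − 0.354)t) = 919/170 → e^(0.206·t) = 5.4059.
0.206·t = ln(5.4059) = 1.6875, so t = 1.6875/0.206 = 8.1917.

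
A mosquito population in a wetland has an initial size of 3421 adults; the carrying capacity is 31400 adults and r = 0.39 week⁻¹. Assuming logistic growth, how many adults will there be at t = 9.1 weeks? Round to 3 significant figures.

A = (K − N₀)/N₀ = (31400 − 3421)/3421 = 8.1786.
N(t) = K/(1 + A·e^(−rt)) = 31400/(1 + 8.1786×e^(−0.39×9.1)).
e^(−3.549) = 0.028753; denominator = 1 + 8.1786×0.028753 = 1.2352.
N = 31400/1.2352 = 25421.8.

25400 adults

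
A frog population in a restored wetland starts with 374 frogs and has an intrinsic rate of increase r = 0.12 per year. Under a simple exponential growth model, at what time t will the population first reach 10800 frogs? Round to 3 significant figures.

Set N₀·e^(rt) = 10800: e^(0.12·t) = 10800/374 = 28.877.
0.12·t = ln(28.877) = 3.363, so t = 3.363/0.12 = 28.025.

28.0 years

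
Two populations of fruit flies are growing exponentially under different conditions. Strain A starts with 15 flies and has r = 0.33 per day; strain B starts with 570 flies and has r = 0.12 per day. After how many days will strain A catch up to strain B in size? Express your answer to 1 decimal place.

Set 15·e^(0.33t) = 570·e^(0.12t).
e^((0.33 − 0.12)t) = 570/15 → e^(0.21·t) = 38.
0.21·t = ln(38) = 3.6376, so t = 3.6376/0.21 = 17.322.

17.3 days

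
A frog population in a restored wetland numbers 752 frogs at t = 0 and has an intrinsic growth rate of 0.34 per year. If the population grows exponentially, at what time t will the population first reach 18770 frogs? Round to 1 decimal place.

9.5 years

Set N₀·e^(rt) = 18770: e^(0.34·t) = 18770/752 = 24.96.
0.34·t = ln(24.96) = 3.2173, so t = 3.2173/0.34 = 9.4626.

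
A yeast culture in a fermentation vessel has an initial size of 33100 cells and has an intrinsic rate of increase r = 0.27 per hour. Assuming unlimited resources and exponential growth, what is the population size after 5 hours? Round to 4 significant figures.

N(t) = N₀·e^(rt) = 33100 × e^(0.27×5) = 33100 × e^1.35.
e^1.35 ≈ 3.8574, so N ≈ 33100 × 3.8574 = 127681.

127700 cells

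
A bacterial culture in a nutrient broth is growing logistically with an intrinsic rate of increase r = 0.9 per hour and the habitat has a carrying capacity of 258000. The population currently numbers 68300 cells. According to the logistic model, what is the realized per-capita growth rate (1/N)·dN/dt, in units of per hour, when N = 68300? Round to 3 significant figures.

(1/N)·dN/dt = r(1 − N/K) = 0.9 × (1 − 68300/258000).
= 0.9 × 0.73527 = 0.66174.

0.662 per hour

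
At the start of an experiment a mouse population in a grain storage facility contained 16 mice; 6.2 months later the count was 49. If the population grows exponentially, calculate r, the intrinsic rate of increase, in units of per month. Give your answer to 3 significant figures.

0.181 per month

From N(t) = N₀·e^(rt): e^(r·6.2) = 49/16 = 3.0625.
r·6.2 = ln(3.0625) = 1.1192, so r = 1.1192/6.2 = 0.18052.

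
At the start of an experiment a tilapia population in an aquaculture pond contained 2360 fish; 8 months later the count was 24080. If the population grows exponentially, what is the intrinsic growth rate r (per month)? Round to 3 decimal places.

From N(t) = N₀·e^(rt): e^(r·8) = 24080/2360 = 10.203.
r·8 = ln(10.203) = 2.3227, so r = 2.3227/8 = 0.29034.

0.290 per month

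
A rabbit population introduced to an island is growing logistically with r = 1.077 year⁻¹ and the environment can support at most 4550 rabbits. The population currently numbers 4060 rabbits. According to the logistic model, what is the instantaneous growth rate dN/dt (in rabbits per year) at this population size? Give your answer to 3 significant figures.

471 rabbits per year

dN/dt = rN(1 − N/K) = 1.077 × 4060 × (1 − 4060/4550).
1 − 4060/4550 = 0.10769; dN/dt = 1.077 × 4060 × 0.10769 = 470.9.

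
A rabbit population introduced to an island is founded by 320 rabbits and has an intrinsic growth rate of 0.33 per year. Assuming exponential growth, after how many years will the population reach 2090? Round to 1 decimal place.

Set N₀·e^(rt) = 2090: e^(0.33·t) = 2090/320 = 6.5312.
0.33·t = ln(6.5312) = 1.8766, so t = 1.8766/0.33 = 5.6867.

5.7 years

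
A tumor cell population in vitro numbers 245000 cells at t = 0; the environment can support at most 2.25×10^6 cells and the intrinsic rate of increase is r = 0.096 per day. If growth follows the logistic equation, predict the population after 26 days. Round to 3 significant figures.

1340000 cells

A = (K − N₀)/N₀ = (2.25×10^6 − 245000)/245000 = 8.1837.
N(t) = K/(1 + A·e^(−rt)) = 2.25×10^6/(1 + 8.1837×e^(−0.096×26)).
e^(−2.496) = 0.082414; denominator = 1 + 8.1837×0.082414 = 1.6744.
N = 2.25×10^6/1.6744 = 1.343725×10^6.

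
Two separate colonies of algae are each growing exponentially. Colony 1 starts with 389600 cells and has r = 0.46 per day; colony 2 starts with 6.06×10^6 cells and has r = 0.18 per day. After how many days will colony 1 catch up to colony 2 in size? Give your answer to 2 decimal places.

Set 389600·e^(0.46t) = 6.06×10^6·e^(0.18t).
e^((0.46 − 0.18)t) = 6.06×10^6/389600 → e^(0.28·t) = 15.554.
0.28·t = ln(15.554) = 2.7443, so t = 2.7443/0.28 = 9.8012.

9.80 days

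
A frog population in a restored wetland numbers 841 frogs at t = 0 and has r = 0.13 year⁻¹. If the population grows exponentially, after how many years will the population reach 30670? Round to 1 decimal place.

Set N₀·e^(rt) = 30670: e^(0.13·t) = 30670/841 = 36.468.
0.13·t = ln(36.468) = 3.5964, so t = 3.5964/0.13 = 27.665.

27.7 years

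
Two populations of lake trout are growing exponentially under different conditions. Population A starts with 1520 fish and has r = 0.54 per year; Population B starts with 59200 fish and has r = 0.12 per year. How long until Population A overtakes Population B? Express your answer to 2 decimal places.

8.72 years

Set 1520·e^(0.54t) = 59200·e^(0.12t).
e^((0.54 − 0.12)t) = 59200/1520 → e^(0.42·t) = 38.947.
0.42·t = ln(38.947) = 3.6622, so t = 3.6622/0.42 = 8.7196.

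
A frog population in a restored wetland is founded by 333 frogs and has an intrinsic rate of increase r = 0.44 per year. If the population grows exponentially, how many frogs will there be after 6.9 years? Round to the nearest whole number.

N(t) = N₀·e^(rt) = 333 × e^(0.44×6.9) = 333 × e^3.036.
e^3.036 ≈ 20.822, so N ≈ 333 × 20.822 = 6933.66.

6934 frogs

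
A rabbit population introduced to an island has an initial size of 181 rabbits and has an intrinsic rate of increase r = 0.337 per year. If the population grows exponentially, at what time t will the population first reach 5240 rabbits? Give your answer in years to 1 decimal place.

10.0 years

Set N₀·e^(rt) = 5240: e^(0.337·t) = 5240/181 = 28.95.
0.337·t = ln(28.95) = 3.3656, so t = 3.3656/0.337 = 9.9869.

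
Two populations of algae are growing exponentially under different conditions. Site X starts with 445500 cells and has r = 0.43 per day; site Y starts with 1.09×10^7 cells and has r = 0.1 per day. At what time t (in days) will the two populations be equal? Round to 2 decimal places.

9.69 days

Set 445500·e^(0.43t) = 1.09×10^7·e^(0.1t).
e^((0.43 − 0.1)t) = 1.09×10^7/445500 → e^(0.33·t) = 24.467.
0.33·t = ln(24.467) = 3.1973, so t = 3.1973/0.33 = 9.6889.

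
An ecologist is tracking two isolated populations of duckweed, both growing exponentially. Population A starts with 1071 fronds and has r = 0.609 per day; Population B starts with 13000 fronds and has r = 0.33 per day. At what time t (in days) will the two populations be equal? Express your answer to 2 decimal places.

8.95 days

Set 1071·e^(0.609t) = 13000·e^(0.33t).
e^((0.609 − 0.33)t) = 13000/1071 → e^(0.279·t) = 12.138.
0.279·t = ln(12.138) = 2.4964, so t = 2.4964/0.279 = 8.9475.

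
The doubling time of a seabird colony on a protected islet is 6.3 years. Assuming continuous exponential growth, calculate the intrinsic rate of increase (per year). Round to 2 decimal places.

r = ln(2)/t_d = 0.6931/6.3 = 0.11002.

0.11 per year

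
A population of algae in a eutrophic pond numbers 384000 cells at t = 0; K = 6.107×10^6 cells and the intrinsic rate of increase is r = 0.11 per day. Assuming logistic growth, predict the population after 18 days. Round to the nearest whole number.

A = (K − N₀)/N₀ = (6.107×10^6 − 384000)/384000 = 14.904.
N(t) = K/(1 + A·e^(−rt)) = 6.107×10^6/(1 + 14.904×e^(−0.11×18)).
e^(−1.98) = 0.13807; denominator = 1 + 14.904×0.13807 = 3.0577.
N = 6.107×10^6/3.0577 = 1.99723×10^6.

1997230 cells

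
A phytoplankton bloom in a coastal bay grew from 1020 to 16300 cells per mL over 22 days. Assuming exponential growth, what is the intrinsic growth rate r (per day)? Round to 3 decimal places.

From N(t) = N₀·e^(rt): e^(r·22) = 16300/1020 = 15.98.
r·22 = ln(15.98) = 2.7714, so r = 2.7714/22 = 0.12597.

0.126 per day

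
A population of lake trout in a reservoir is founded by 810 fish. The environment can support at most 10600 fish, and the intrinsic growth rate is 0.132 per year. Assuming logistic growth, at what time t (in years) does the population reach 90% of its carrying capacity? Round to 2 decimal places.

35.53 years

A = (K − N₀)/N₀ = (10600 − 810)/810 = 12.086.
Solve 10600/(1 + 12.086·e^(−0.132t)) = 9540: 1 + 12.086·e^(−0.132t) = 1.1111, so e^(−0.132t) = 0.00919305.
−0.132·t = ln(0.00919305) = -4.6893, so t = 4.6893/0.132 = 35.525.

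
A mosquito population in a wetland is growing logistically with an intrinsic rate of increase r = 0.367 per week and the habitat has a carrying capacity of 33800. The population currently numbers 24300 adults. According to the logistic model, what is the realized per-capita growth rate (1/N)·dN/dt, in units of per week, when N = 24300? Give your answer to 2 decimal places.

(1/N)·dN/dt = r(1 − N/K) = 0.367 × (1 − 24300/33800).
= 0.367 × 0.28107 = 0.10315.

0.10 per week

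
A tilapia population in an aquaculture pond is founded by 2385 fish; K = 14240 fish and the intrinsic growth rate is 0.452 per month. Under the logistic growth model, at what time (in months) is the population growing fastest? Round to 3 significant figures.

3.55 months

Logistic growth is fastest at N = K/2 = 7120.
A = (K − N₀)/N₀ = 4.9706. Set K/(1 + A·e^(−rt)) = K/2 → A·e^(−rt) = 1.
e^(−0.452t) = 1/4.9706 = 0.201181, so t = ln(4.9706)/0.452 = 1.6036/0.452 = 3.5477.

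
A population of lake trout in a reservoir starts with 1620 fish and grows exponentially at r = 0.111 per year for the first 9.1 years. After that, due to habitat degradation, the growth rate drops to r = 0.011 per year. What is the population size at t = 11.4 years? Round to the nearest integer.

Phase 1: N(9.1) = 1620·e^(0.111×9.1) = 1620·e^1.01 = 4448.32.
Phase 2 runs for 11.4 − 9.1 = 2.3 years at r = 0.011.
N(11.4) = 4448.32·e^(0.011×2.3) = 4448.32·e^0.0253 = 4562.3.

4562 fish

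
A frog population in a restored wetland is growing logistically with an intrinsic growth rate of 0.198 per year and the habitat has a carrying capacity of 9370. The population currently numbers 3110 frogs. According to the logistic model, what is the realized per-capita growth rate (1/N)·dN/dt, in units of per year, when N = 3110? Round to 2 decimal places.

(1/N)·dN/dt = r(1 − N/K) = 0.198 × (1 − 3110/9370).
= 0.198 × 0.66809 = 0.13228.

0.13 per year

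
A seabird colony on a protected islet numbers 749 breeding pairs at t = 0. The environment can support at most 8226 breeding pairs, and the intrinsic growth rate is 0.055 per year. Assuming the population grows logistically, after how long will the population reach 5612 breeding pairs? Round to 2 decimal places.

55.72 years

A = (K − N₀)/N₀ = (8226 − 749)/749 = 9.9826.
Solve 8226/(1 + 9.9826·e^(−0.055t)) = 5612: 1 + 9.9826·e^(−0.055t) = 1.4658, so e^(−0.055t) = 0.0466597.
−0.055·t = ln(0.0466597) = -3.0649, so t = 3.0649/0.055 = 55.725.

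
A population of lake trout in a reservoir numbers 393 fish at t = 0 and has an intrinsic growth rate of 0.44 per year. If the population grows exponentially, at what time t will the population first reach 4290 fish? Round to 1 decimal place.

Set N₀·e^(rt) = 4290: e^(0.44·t) = 4290/393 = 10.916.
0.44·t = ln(10.916) = 2.3902, so t = 2.3902/0.44 = 5.4323.

5.4 years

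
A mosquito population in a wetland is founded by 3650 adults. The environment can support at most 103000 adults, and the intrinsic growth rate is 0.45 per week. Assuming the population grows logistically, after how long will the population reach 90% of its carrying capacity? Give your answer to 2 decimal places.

A = (K − N₀)/N₀ = (103000 − 3650)/3650 = 27.219.
Solve 103000/(1 + 27.219·e^(−0.45t)) = 92700: 1 + 27.219·e^(−0.45t) = 1.1111, so e^(−0.45t) = 0.00408209.
−0.45·t = ln(0.00408209) = -5.5011, so t = 5.5011/0.45 = 12.225.

12.22 weeks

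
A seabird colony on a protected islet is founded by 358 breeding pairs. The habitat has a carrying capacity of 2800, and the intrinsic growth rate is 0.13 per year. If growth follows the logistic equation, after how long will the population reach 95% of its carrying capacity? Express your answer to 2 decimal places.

37.42 years

A = (K − N₀)/N₀ = (2800 − 358)/358 = 6.8212.
Solve 2800/(1 + 6.8212·e^(−0.13t)) = 2660: 1 + 6.8212·e^(−0.13t) = 1.0526, so e^(−0.13t) = 0.00771585.
−0.13·t = ln(0.00771585) = -4.8645, so t = 4.8645/0.13 = 37.419.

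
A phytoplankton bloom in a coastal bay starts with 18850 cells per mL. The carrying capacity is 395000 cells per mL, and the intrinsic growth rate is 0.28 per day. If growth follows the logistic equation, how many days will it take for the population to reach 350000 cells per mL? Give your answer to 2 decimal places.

18.02 days

A = (K − N₀)/N₀ = (395000 − 18850)/18850 = 19.955.
Solve 395000/(1 + 19.955·e^(−0.28t)) = 350000: 1 + 19.955·e^(−0.28t) = 1.1286, so e^(−0.28t) = 0.0064431.
−0.28·t = ln(0.0064431) = -5.0447, so t = 5.0447/0.28 = 18.017.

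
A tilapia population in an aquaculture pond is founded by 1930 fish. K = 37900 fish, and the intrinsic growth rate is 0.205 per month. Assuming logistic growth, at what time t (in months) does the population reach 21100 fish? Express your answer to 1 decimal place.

15.4 months

A = (K − N₀)/N₀ = (37900 − 1930)/1930 = 18.637.
Solve 37900/(1 + 18.637·e^(−0.205t)) = 21100: 1 + 18.637·e^(−0.205t) = 1.7962, so e^(−0.205t) = 0.0427212.
−0.205·t = ln(0.0427212) = -3.1531, so t = 3.1531/0.205 = 15.381.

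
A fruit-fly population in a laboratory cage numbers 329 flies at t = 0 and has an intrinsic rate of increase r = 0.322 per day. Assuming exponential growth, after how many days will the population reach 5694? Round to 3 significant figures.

Set N₀·e^(rt) = 5694: e^(0.322·t) = 5694/329 = 17.307.
0.322·t = ln(17.307) = 2.8511, so t = 2.8511/0.322 = 8.8544.

8.85 days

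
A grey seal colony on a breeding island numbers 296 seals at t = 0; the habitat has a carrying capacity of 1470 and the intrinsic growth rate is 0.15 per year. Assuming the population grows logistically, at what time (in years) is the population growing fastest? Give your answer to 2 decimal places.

9.19 years

Logistic growth is fastest at N = K/2 = 735.
A = (K − N₀)/N₀ = 3.9662. Set K/(1 + A·e^(−rt)) = K/2 → A·e^(−rt) = 1.
e^(−0.15t) = 1/3.9662 = 0.252129, so t = ln(3.9662)/0.15 = 1.3778/0.15 = 9.1854.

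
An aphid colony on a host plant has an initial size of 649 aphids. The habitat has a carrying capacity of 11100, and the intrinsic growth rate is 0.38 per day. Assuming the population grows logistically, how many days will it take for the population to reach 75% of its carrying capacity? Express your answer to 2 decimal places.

A = (K − N₀)/N₀ = (11100 − 649)/649 = 16.103.
Solve 11100/(1 + 16.103·e^(−0.38t)) = 8325: 1 + 16.103·e^(−0.38t) = 1.3333, so e^(−0.38t) = 0.0206998.
−0.38·t = ln(0.0206998) = -3.8776, so t = 3.8776/0.38 = 10.204.

10.20 days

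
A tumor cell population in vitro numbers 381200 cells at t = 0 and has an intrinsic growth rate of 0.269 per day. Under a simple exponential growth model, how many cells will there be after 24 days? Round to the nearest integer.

242637581 cells

N(t) = N₀·e^(rt) = 381200 × e^(0.269×24) = 381200 × e^6.456.
e^6.456 ≈ 636.51, so N ≈ 381200 × 636.51 = 2.426376×10^8.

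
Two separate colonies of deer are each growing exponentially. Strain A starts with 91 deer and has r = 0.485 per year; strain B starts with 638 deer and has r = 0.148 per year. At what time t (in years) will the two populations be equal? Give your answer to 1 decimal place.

5.8 years

Set 91·e^(0.485t) = 638·e^(0.148t).
e^((0.485 − 0.148)t) = 638/91 → e^(0.337·t) = 7.011.
0.337·t = ln(7.011) = 1.9475, so t = 1.9475/0.337 = 5.7789.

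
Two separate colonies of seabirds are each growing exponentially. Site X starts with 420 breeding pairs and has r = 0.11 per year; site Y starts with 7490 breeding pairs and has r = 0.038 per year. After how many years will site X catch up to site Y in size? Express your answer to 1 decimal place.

40.0 years

Set 420·e^(0.11t) = 7490·e^(0.038t).
e^((0.11 − 0.038)t) = 7490/420 → e^(0.072·t) = 17.833.
0.072·t = ln(17.833) = 2.8811, so t = 2.8811/0.072 = 40.015.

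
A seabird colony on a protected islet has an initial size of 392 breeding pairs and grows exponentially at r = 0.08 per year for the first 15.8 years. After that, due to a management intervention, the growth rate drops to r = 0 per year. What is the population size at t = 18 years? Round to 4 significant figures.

1388 breeding pairs

Phase 1: N(15.8) = 392·e^(0.08×15.8) = 392·e^1.264 = 1387.5.
Phase 2 runs for 18 − 15.8 = 2.2 years at r = 0.
N(18) = 1387.5·e^(0×2.2) = 1387.5·e^0 = 1387.5.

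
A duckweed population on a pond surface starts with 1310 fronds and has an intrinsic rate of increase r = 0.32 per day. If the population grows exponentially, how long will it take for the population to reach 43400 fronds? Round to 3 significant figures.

10.9 days

Set N₀·e^(rt) = 43400: e^(0.32·t) = 43400/1310 = 33.13.
0.32·t = ln(33.13) = 3.5004, so t = 3.5004/0.32 = 10.939.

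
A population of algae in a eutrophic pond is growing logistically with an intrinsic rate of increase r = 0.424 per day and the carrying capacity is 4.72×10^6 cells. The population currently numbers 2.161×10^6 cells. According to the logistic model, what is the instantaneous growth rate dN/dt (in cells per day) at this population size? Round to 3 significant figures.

497000 cells per day

dN/dt = rN(1 − N/K) = 0.424 × 2.161×10^6 × (1 − 2.161×10^6/4.72×10^6).
1 − 2.161×10^6/4.72×10^6 = 0.54216; dN/dt = 0.424 × 2.161×10^6 × 0.54216 = 4.96763×10^5.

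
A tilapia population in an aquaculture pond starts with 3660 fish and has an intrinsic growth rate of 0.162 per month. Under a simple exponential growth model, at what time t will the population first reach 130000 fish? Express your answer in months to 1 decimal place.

Set N₀·e^(rt) = 130000: e^(0.162·t) = 130000/3660 = 35.519.
0.162·t = ln(35.519) = 3.5701, so t = 3.5701/0.162 = 22.037.

22.0 months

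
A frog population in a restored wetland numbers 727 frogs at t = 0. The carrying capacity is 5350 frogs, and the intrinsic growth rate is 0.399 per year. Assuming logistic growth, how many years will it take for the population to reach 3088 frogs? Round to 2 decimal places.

A = (K − N₀)/N₀ = (5350 − 727)/727 = 6.359.
Solve 5350/(1 + 6.359·e^(−0.399t)) = 3088: 1 + 6.359·e^(−0.399t) = 1.7325, so e^(−0.399t) = 0.115193.
−0.399·t = ln(0.115193) = -2.1611, so t = 2.1611/0.399 = 5.4164.

5.42 years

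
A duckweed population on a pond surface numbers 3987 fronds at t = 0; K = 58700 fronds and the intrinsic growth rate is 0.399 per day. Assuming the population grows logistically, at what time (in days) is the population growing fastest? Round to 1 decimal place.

6.6 days

Logistic growth is fastest at N = K/2 = 29350.
A = (K − N₀)/N₀ = 13.723. Set K/(1 + A·e^(−rt)) = K/2 → A·e^(−rt) = 1.
e^(−0.399t) = 1/13.723 = 0.0728712, so t = ln(13.723)/0.399 = 2.6191/0.399 = 6.5641.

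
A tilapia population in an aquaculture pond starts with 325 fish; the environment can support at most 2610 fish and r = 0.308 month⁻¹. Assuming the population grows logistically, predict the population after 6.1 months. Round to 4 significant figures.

A = (K − N₀)/N₀ = (2610 − 325)/325 = 7.0308.
N(t) = K/(1 + A·e^(−rt)) = 2610/(1 + 7.0308×e^(−0.308×6.1)).
e^(−1.879) = 0.15277; denominator = 1 + 7.0308×0.15277 = 2.0741.
N = 2610/2.0741 = 1258.37.

1258 fish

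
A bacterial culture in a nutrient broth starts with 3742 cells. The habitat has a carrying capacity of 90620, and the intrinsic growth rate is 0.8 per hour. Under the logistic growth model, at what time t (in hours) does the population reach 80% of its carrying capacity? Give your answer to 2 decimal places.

A = (K − N₀)/N₀ = (90620 − 3742)/3742 = 23.217.
Solve 90620/(1 + 23.217·e^(−0.8t)) = 72496: 1 + 23.217·e^(−0.8t) = 1.25, so e^(−0.8t) = 0.010768.
−0.8·t = ln(0.010768) = -4.5312, so t = 4.5312/0.8 = 5.664.

5.66 hours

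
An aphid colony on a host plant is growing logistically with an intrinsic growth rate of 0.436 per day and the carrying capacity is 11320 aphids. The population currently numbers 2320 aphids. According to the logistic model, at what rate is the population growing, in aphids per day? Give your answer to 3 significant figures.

804 aphids per day

dN/dt = rN(1 − N/K) = 0.436 × 2320 × (1 − 2320/11320).
1 − 2320/11320 = 0.79505; dN/dt = 0.436 × 2320 × 0.79505 = 804.21.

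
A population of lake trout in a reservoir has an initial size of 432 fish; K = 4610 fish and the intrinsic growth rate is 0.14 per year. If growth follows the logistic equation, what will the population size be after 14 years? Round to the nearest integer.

A = (K − N₀)/N₀ = (4610 − 432)/432 = 9.6713.
N(t) = K/(1 + A·e^(−rt)) = 4610/(1 + 9.6713×e^(−0.14×14)).
e^(−1.96) = 0.14086; denominator = 1 + 9.6713×0.14086 = 2.3623.
N = 4610/2.3623 = 1951.5.

1952 fish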